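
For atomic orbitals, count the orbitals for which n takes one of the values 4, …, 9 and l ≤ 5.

185

Per-shell orbital counts meeting the constraint:
n=4 → 16; n=5 → 25; n=6 → 36; n=7 → 36; n=8 → 36; n=9 → 36.
Total orbitals: 16 + 25 + 36 + 36 + 36 + 36 = 185.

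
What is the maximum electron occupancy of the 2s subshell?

2

A subshell with l = 0 has 2l+1 = 1 orbital, each holding 2 electrons (spin ±1/2), so 1 × 2 = 2.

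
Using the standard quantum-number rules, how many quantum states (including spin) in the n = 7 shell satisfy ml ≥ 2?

The n = 7 shell has l = 0 through 6; check each.
Per l-value: l=2 → 1; l=3 → 2; l=4 → 3; l=5 → 4; l=6 → 5.
Orbitals: 1 + 2 + 3 + 4 + 5 = 15. Each orbital carries two spin states, so 15 × 2 = 30 states.

30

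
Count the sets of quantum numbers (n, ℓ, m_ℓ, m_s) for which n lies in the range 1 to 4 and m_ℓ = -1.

12

Work shell by shell — for each n, count the (ℓ, m_ℓ) pairs that satisfy m_ℓ = -1:
n=2 → 1; n=3 → 2; n=4 → 3.
Orbitals: 1 + 2 + 3 = 6. Including both spin states (m_s = ±1/2) gives 2 × 6 = 12 states.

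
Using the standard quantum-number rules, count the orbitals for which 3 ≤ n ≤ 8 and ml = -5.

6

Work shell by shell — for each n, count the (l, ml) pairs that satisfy ml = -5:
n=6 → 1; n=7 → 2; n=8 → 3.
Total orbitals: 1 + 2 + 3 = 6.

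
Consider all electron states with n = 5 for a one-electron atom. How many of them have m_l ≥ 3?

With n = 5 the allowed l are 0, 1, …, 4.
Contributions: l=3 → 1; l=4 → 2.
Orbitals: 1 + 2 = 3. Each orbital carries two spin states, so 3 × 2 = 6 states.

6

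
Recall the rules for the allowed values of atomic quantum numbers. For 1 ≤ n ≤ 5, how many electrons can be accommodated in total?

110

Total orbitals = 1² + 2² + 3² + 4² + 5² = 55. Doubling for spin gives 110 electrons.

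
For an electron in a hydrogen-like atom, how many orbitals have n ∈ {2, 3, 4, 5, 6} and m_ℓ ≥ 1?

35

For each n in the range, tally the orbitals obeying m_ℓ ≥ 1:
n=2 → 1; n=3 → 3; n=4 → 6; n=5 → 10; n=6 → 15.
Total orbitals: 1 + 3 + 6 + 10 + 15 = 35.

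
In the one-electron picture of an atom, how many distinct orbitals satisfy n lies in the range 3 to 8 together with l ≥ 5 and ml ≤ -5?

10

Go shell by shell, enumerating (l, ml) with l ≥ 5 and ml ≤ -5:
n=6 → 1; n=7 → 3; n=8 → 6.
Total orbitals: 1 + 3 + 6 = 10.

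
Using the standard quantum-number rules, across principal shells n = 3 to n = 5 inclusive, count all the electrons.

Shell n has n² orbitals: 3²=9 + 4²=16 + 5²=25 = 50 orbitals.
Two spin states per orbital: 2 × 50 = 100 electrons.

100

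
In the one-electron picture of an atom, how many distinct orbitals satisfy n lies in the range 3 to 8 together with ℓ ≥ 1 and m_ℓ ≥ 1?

83

Treat each shell separately and count matching orbitals:
n=3 → 3; n=4 → 6; n=5 → 10; n=6 → 15; n=7 → 21; n=8 → 28.
Total orbitals: 3 + 6 + 10 + 15 + 21 + 28 = 83.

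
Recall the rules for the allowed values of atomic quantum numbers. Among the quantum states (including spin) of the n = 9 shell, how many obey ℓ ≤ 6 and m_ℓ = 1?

12

Go through ℓ = 0, …, 8 (the values permitted for n = 9).
Contributions: ℓ=1 → 1; ℓ=2 → 1; ℓ=3 → 1; ℓ=4 → 1; ℓ=5 → 1; ℓ=6 → 1.
Orbitals: 1 + 1 + 1 + 1 + 1 + 1 = 6. Each orbital carries two spin states, so 6 × 2 = 12 states.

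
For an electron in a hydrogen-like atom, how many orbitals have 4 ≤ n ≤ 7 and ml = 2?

Count contributing orbitals for each principal shell:
n=4 → 2; n=5 → 3; n=6 → 4; n=7 → 5.
Total orbitals: 2 + 3 + 4 + 5 = 14.

14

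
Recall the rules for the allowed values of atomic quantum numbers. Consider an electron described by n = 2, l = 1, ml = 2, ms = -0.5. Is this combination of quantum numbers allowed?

No

The magnetic quantum number must satisfy −l ≤ ml ≤ l. With l = 1, ml can only be -1, 0, 1, so ml = 2 is forbidden.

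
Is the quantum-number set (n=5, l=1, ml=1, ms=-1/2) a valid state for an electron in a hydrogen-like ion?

Allowed

n = 5 is a positive integer. l = 1 satisfies 0 ≤ l ≤ n−1 = 4. ml = 1 lies in the range −l … +l (here −1 … 1). ms = -1/2 is one of ±1/2.
All four constraints are satisfied.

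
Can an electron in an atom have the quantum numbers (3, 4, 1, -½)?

The orbital quantum number must satisfy 0 ≤ l ≤ n−1. With n = 3 the allowed l values are 0, 1, 2, so l = 4 is out of range.

Not allowed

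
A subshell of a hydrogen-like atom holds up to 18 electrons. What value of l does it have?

2(2l+1) = 18 ⇒ 2l+1 = 9 ⇒ l = 4.

l = 4 (g)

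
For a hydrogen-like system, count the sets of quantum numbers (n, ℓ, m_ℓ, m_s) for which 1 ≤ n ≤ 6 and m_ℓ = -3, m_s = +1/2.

Work shell by shell — for each n, count the (ℓ, m_ℓ) pairs that satisfy m_ℓ = -3:
n=4 → 1; n=5 → 2; n=6 → 3.
Orbitals: 1 + 2 + 3 = 6. With m_s fixed to +1/2 there is one state per orbital, so 6 states.

6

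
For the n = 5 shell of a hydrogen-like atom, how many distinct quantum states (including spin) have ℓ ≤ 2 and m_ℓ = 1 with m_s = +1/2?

The n = 5 shell has ℓ = 0 through 4; check each.
Per ℓ-value: ℓ=1 → 1; ℓ=2 → 1.
Orbitals: 1 + 1 = 2. With m_s fixed to a single value there is one state per orbital, giving 2 states.

2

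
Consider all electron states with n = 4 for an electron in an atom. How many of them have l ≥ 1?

The (l, m_l) pairs meeting l ≥ 1 give: l=1 → 3; l=2 → 5; l=3 → 7.
Orbitals: 3 + 5 + 7 = 15. Each orbital carries two spin states, so 15 × 2 = 30 states.

30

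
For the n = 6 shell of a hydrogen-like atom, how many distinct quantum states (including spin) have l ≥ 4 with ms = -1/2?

The n = 6 shell has l = 0 through 5; check each.
Per l-value: l=4 → 9; l=5 → 11.
Orbitals: 9 + 11 = 20. With ms fixed to a single value there is one state per orbital, giving 20 states.

20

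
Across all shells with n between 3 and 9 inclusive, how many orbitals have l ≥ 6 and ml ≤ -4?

22

For each n in the range, tally the orbitals obeying l ≥ 6 and ml ≤ -4:
n=7 → 3; n=8 → 7; n=9 → 12.
Total orbitals: 3 + 7 + 12 = 22.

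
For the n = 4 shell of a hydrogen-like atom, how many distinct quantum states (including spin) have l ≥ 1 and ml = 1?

For n = 4, l ranges over 0 … 3.
Orbitals with l ≥ 1 and ml = 1, by l: l=1 → 1; l=2 → 1; l=3 → 1.
Orbitals: 1 + 1 + 1 = 3. Each orbital carries two spin states, so 3 × 2 = 6 states.

6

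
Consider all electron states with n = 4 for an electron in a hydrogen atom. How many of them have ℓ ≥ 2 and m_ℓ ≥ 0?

The (ℓ, m_ℓ) pairs meeting ℓ ≥ 2 and m_ℓ ≥ 0 give: ℓ=2 → 3; ℓ=3 → 4.
Orbitals: 3 + 4 = 7. Each orbital carries two spin states, so 7 × 2 = 14 states.

14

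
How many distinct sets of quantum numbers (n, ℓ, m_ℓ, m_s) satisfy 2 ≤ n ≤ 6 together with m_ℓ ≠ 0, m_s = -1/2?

70

Count contributing orbitals for each principal shell:
n=2 → 2; n=3 → 6; n=4 → 12; n=5 → 20; n=6 → 30.
Orbitals: 2 + 6 + 12 + 20 + 30 = 70. With m_s fixed to -1/2 there is one state per orbital, so 70 states.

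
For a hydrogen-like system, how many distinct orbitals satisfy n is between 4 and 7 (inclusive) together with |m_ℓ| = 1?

Go shell by shell, enumerating (ℓ, m_ℓ) with |m_ℓ| = 1:
n=4 → 6; n=5 → 8; n=6 → 10; n=7 → 12.
Total orbitals: 6 + 8 + 10 + 12 = 36.

36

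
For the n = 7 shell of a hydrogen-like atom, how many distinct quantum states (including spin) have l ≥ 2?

90

For n = 7, l ranges over 0 … 6.
Per l-value: l=2 → 5; l=3 → 7; l=4 → 9; l=5 → 11; l=6 → 13.
Orbitals: 5 + 7 + 9 + 11 + 13 = 45. Each orbital carries two spin states, so 45 × 2 = 90 states.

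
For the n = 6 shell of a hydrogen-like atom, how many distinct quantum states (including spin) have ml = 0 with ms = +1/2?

Orbitals with ml = 0, by l: l=0 → 1; l=1 → 1; l=2 → 1; l=3 → 1; l=4 → 1; l=5 → 1.
Orbitals: 1 + 1 + 1 + 1 + 1 + 1 = 6. With ms fixed to a single value there is one state per orbital, giving 6 states.

6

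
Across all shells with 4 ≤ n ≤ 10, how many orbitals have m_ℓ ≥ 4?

56

Work shell by shell — for each n, count the (ℓ, m_ℓ) pairs that satisfy m_ℓ ≥ 4:
n=5 → 1; n=6 → 3; n=7 → 6; n=8 → 10; n=9 → 15; n=10 → 21.
Total orbitals: 1 + 3 + 6 + 10 + 15 + 21 = 56.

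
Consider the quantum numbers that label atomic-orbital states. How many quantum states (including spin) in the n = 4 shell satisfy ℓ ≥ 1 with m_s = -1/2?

15

Go through ℓ = 0, …, 3 (the values permitted for n = 4).
Orbitals with ℓ ≥ 1, by ℓ: ℓ=1 → 3; ℓ=2 → 5; ℓ=3 → 7.
Orbitals: 3 + 5 + 7 = 15. With m_s fixed to a single value there is one state per orbital, giving 15 states.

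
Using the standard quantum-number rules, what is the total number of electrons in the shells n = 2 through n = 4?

Shell n has n² orbitals: 2²=4 + 3²=9 + 4²=16 = 29 orbitals.
Two spin states per orbital: 2 × 29 = 58 electrons.

58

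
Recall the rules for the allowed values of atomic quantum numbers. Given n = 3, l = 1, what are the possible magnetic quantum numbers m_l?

-1, 0, 1

m_l takes every integer from −l to +l. With l = 1 that gives the 3 values -1, 0, 1.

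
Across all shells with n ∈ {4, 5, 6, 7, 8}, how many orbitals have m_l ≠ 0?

Count contributing orbitals for each principal shell:
n=4 → 12; n=5 → 20; n=6 → 30; n=7 → 42; n=8 → 56.
Total orbitals: 12 + 20 + 30 + 42 + 56 = 160.

160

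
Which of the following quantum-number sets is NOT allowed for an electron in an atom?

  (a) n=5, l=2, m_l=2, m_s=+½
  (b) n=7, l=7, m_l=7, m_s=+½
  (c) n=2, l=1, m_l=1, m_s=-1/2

(b) has l = 7 ≥ n = 7, violating 0 ≤ l ≤ n−1.
The remaining sets (a), (c) satisfy all four rules.

(b)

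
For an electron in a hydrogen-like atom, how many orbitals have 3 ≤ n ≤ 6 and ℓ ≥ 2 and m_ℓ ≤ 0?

Treat each shell separately and count matching orbitals:
n=3 → 3; n=4 → 7; n=5 → 12; n=6 → 18.
Total orbitals: 3 + 7 + 12 + 18 = 40.

40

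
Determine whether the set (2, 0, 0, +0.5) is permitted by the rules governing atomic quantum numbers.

n = 2 is a positive integer. ℓ = 0 satisfies 0 ≤ ℓ ≤ n−1 = 1. m_ℓ = 0 lies in the range −ℓ … +ℓ (here 0). m_s = +1/2 is one of ±1/2.
All four constraints are satisfied.

Yes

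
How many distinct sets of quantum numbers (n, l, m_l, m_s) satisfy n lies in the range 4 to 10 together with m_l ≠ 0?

644

Per-shell orbital counts meeting the constraint:
n=4 → 12; n=5 → 20; n=6 → 30; n=7 → 42; n=8 → 56; n=9 → 72; n=10 → 90.
Orbitals: 12 + 20 + 30 + 42 + 56 + 72 + 90 = 322. Including both spin states (m_s = ±1/2) gives 2 × 322 = 644 states.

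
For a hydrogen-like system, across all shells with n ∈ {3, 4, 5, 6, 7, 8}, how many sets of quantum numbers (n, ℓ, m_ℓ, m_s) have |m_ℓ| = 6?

For each n in the range, tally the orbitals obeying |m_ℓ| = 6:
n=7 → 2; n=8 → 4.
Orbitals: 2 + 4 = 6. Including both spin states (m_s = ±1/2) gives 2 × 6 = 12 states.

12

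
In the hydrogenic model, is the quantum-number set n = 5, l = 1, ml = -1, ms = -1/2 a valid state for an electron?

n = 5 is a positive integer. l = 1 satisfies 0 ≤ l ≤ n−1 = 4. ml = -1 lies in the range −l … +l (here −1 … 1). ms = -1/2 is one of ±1/2.
All four constraints are satisfied.

Yes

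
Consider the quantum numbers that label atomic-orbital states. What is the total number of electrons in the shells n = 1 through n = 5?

110

Shell n has n² orbitals: 1²=1 + 2²=4 + 3²=9 + 4²=16 + 5²=25 = 55 orbitals.
Two spin states per orbital: 2 × 55 = 110 electrons.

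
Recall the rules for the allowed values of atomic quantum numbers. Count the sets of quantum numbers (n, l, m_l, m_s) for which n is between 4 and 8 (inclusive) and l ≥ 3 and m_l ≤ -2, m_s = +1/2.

Work shell by shell — for each n, count the (l, m_l) pairs that satisfy l ≥ 3 and m_l ≤ -2:
n=4 → 2; n=5 → 5; n=6 → 9; n=7 → 14; n=8 → 20.
Orbitals: 2 + 5 + 9 + 14 + 20 = 50. With m_s fixed to +1/2 there is one state per orbital, so 50 states.

50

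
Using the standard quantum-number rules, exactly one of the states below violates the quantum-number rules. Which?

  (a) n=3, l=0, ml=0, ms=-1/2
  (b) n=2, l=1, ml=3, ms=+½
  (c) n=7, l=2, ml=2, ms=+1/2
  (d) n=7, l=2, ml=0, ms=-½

(b)

(b) has |ml| = 3 > l = 1, violating −l ≤ ml ≤ l.
The remaining sets (a), (c), (d) satisfy all four rules.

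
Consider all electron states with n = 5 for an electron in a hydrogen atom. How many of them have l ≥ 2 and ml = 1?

6

With n = 5 the allowed l are 0, 1, …, 4.
Contributions: l=2 → 1; l=3 → 1; l=4 → 1.
Orbitals: 1 + 1 + 1 = 3. Each orbital carries two spin states, so 3 × 2 = 6 states.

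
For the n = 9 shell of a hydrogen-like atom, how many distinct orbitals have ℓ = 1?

The (ℓ, m_ℓ) pairs meeting ℓ = 1 give: ℓ=1 → 3.
Total orbitals: 3.

3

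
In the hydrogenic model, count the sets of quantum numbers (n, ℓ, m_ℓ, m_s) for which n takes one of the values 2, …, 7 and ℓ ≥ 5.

70

For each n in the range, tally the orbitals obeying ℓ ≥ 5:
n=6 → 11; n=7 → 24.
Orbitals: 11 + 24 = 35. Including both spin states (m_s = ±1/2) gives 2 × 35 = 70 states.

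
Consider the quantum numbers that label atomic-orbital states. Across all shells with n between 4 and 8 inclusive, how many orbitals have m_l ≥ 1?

For each n in the range, tally the orbitals obeying m_l ≥ 1:
n=4 → 6; n=5 → 10; n=6 → 15; n=7 → 21; n=8 → 28.
Total orbitals: 6 + 10 + 15 + 21 + 28 = 80.

80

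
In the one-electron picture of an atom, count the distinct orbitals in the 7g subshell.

A subshell has 2l+1 orbitals; with l = 4, that's 9.

9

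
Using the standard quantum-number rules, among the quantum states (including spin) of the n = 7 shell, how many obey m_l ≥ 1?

42

The n = 7 shell has l = 0 through 6; check each.
Orbitals with m_l ≥ 1, by l: l=1 → 1; l=2 → 2; l=3 → 3; l=4 → 4; l=5 → 5; l=6 → 6.
Orbitals: 1 + 2 + 3 + 4 + 5 + 6 = 21. Each orbital carries two spin states, so 21 × 2 = 42 states.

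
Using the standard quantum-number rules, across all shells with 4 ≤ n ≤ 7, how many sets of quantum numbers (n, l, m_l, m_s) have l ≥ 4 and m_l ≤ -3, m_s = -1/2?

Per-shell orbital counts meeting the constraint:
n=5 → 2; n=6 → 5; n=7 → 9.
Orbitals: 2 + 5 + 9 = 16. With m_s fixed to -1/2 there is one state per orbital, so 16 states.

16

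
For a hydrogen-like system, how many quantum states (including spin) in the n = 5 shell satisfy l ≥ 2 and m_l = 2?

For n = 5, l ranges over 0 … 4.
Orbitals with l ≥ 2 and m_l = 2, by l: l=2 → 1; l=3 → 1; l=4 → 1.
Orbitals: 1 + 1 + 1 = 3. Each orbital carries two spin states, so 3 × 2 = 6 states.

6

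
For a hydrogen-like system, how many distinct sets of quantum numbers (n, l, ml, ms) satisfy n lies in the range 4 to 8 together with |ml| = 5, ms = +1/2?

Per-shell orbital counts meeting the constraint:
n=6 → 2; n=7 → 4; n=8 → 6.
Orbitals: 2 + 4 + 6 = 12. With ms fixed to +1/2 there is one state per orbital, so 12 states.

12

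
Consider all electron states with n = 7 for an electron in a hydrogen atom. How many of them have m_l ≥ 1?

With n = 7 the allowed l are 0, 1, …, 6.
Per l-value: l=1 → 1; l=2 → 2; l=3 → 3; l=4 → 4; l=5 → 5; l=6 → 6.
Orbitals: 1 + 2 + 3 + 4 + 5 + 6 = 21. Each orbital carries two spin states, so 21 × 2 = 42 states.

42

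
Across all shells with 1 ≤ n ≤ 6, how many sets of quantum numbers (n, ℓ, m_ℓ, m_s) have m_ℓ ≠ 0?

140

Go shell by shell, enumerating (ℓ, m_ℓ) with m_ℓ ≠ 0:
n=2 → 2; n=3 → 6; n=4 → 12; n=5 → 20; n=6 → 30.
Orbitals: 2 + 6 + 12 + 20 + 30 = 70. Including both spin states (m_s = ±1/2) gives 2 × 70 = 140 states.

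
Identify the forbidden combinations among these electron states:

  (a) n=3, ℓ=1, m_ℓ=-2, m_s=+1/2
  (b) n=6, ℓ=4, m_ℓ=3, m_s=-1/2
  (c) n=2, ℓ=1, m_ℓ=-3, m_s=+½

(a) and (c)

(a) has |m_ℓ| = 2 > ℓ = 1, violating −ℓ ≤ m_ℓ ≤ ℓ.
(c) has |m_ℓ| = 3 > ℓ = 1, violating −ℓ ≤ m_ℓ ≤ ℓ.
The remaining set (b) satisfies all four rules.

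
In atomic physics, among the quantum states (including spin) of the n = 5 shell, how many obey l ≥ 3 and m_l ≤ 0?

18

Go through l = 0, …, 4 (the values permitted for n = 5).
The (l, m_l) pairs meeting l ≥ 3 and m_l ≤ 0 give: l=3 → 4; l=4 → 5.
Orbitals: 4 + 5 = 9. Each orbital carries two spin states, so 9 × 2 = 18 states.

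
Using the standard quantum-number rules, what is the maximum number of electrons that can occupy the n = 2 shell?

A shell holds 2n² electrons: 2 × 2² = 2 × 4 = 8.

8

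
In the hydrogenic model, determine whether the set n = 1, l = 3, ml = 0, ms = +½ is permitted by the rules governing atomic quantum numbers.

Invalid

The orbital quantum number must satisfy 0 ≤ l ≤ n−1. With n = 1 the allowed l values are 0, so l = 3 is out of range.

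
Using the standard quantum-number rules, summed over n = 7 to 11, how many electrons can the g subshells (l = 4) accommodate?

A g subshell (l = 4) exists for every n ≥ 5, so shells n = 7, 8, 9, 10, 11 each contribute one — 5 subshells.
Since each g subshell holds 2(2·4+1) = 18 electrons, the total is 5 × 18 = 90.

90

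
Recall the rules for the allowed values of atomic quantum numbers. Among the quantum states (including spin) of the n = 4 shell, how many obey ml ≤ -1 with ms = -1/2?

The n = 4 shell has l = 0 through 3; check each.
Per l-value: l=1 → 1; l=2 → 2; l=3 → 3.
Orbitals: 1 + 2 + 3 = 6. With ms fixed to a single value there is one state per orbital, giving 6 states.

6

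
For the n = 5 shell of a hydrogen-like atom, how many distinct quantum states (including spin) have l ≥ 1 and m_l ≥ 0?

Contributions: l=1 → 2; l=2 → 3; l=3 → 4; l=4 → 5.
Orbitals: 2 + 3 + 4 + 5 = 14. Each orbital carries two spin states, so 14 × 2 = 28 states.

28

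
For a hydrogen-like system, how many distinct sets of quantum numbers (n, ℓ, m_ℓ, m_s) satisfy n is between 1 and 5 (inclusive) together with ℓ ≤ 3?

92

Count contributing orbitals for each principal shell:
n=1 → 1; n=2 → 4; n=3 → 9; n=4 → 16; n=5 → 16.
Orbitals: 1 + 4 + 9 + 16 + 16 = 46. Including both spin states (m_s = ±1/2) gives 2 × 46 = 92 states.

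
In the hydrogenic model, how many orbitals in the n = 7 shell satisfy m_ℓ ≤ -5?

3

With n = 7 the allowed ℓ are 0, 1, …, 6.
Orbitals with m_ℓ ≤ -5, by ℓ: ℓ=5 → 1; ℓ=6 → 2.
Total orbitals: 1 + 2 = 3.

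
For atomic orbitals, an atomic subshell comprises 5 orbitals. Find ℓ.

ℓ = 2

2ℓ+1 = 5 gives ℓ = 2.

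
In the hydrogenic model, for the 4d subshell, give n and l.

n = 4, l = 2

The leading integer gives n = 4; the letter 'd' means l = 2.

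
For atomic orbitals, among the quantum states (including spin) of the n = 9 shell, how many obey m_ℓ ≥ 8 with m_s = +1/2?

1

The n = 9 shell has ℓ = 0 through 8; check each.
Per ℓ-value: ℓ=8 → 1.
Orbitals: 1. With m_s fixed to a single value there is one state per orbital, giving 1 state.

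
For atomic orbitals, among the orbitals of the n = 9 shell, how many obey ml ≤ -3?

21

Orbitals with ml ≤ -3, by l: l=3 → 1; l=4 → 2; l=5 → 3; l=6 → 4; l=7 → 5; l=8 → 6.
Total orbitals: 1 + 2 + 3 + 4 + 5 + 6 = 21.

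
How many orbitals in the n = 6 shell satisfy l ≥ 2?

The n = 6 shell has l = 0 through 5; check each.
Per l-value: l=2 → 5; l=3 → 7; l=4 → 9; l=5 → 11.
Total orbitals: 5 + 7 + 9 + 11 = 32.

32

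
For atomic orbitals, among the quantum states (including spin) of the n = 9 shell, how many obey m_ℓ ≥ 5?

Go through ℓ = 0, …, 8 (the values permitted for n = 9).
Orbitals with m_ℓ ≥ 5, by ℓ: ℓ=5 → 1; ℓ=6 → 2; ℓ=7 → 3; ℓ=8 → 4.
Orbitals: 1 + 2 + 3 + 4 = 10. Each orbital carries two spin states, so 10 × 2 = 20 states.

20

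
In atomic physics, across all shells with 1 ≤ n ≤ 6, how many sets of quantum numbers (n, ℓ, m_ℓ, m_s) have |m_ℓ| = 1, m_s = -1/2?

30

Treat each shell separately and count matching orbitals:
n=2 → 2; n=3 → 4; n=4 → 6; n=5 → 8; n=6 → 10.
Orbitals: 2 + 4 + 6 + 8 + 10 = 30. With m_s fixed to -1/2 there is one state per orbital, so 30 states.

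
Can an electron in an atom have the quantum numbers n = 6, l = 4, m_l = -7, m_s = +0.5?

The magnetic quantum number must satisfy −l ≤ m_l ≤ l. With l = 4, m_l can only be -4, -3, -2, -1, 0, 1, 2, 3, 4, so m_l = -7 is forbidden.

Invalid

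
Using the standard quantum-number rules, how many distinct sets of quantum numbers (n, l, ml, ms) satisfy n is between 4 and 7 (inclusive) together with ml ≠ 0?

208

Work shell by shell — for each n, count the (l, ml) pairs that satisfy ml ≠ 0:
n=4 → 12; n=5 → 20; n=6 → 30; n=7 → 42.
Orbitals: 12 + 20 + 30 + 42 = 104. Including both spin states (ms = ±1/2) gives 2 × 104 = 208 states.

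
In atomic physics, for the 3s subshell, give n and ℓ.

n = 3, ℓ = 0

The leading integer gives n = 3; the letter 's' means ℓ = 0.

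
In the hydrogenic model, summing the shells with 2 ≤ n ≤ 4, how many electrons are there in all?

Shell n has n² orbitals: 2²=4 + 3²=9 + 4²=16 = 29 orbitals.
Two spin states per orbital: 2 × 29 = 58 electrons.

58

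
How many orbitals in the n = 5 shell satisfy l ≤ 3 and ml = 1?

Contributions: l=1 → 1; l=2 → 1; l=3 → 1.
Total orbitals: 1 + 1 + 1 = 3.

3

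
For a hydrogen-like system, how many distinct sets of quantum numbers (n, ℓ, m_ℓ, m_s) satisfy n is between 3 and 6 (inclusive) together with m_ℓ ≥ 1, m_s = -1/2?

Count contributing orbitals for each principal shell:
n=3 → 3; n=4 → 6; n=5 → 10; n=6 → 15.
Orbitals: 3 + 6 + 10 + 15 = 34. With m_s fixed to -1/2 there is one state per orbital, so 34 states.

34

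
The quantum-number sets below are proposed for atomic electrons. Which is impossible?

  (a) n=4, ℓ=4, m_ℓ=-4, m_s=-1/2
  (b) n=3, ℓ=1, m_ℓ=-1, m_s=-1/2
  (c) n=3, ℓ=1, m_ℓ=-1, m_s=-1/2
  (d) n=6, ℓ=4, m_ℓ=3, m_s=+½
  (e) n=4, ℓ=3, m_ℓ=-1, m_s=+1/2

(a)

(a) has ℓ = 4 ≥ n = 4, violating 0 ≤ ℓ ≤ n−1.
The remaining sets (b), (c), (d), (e) satisfy all four rules.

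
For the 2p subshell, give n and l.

The leading integer gives n = 2; the letter 'p' means l = 1.

n = 2, l = 1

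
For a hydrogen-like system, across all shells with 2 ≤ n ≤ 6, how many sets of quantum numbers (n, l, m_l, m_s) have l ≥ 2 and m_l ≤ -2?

40

For each n in the range, tally the orbitals obeying l ≥ 2 and m_l ≤ -2:
n=3 → 1; n=4 → 3; n=5 → 6; n=6 → 10.
Orbitals: 1 + 3 + 6 + 10 = 20. Including both spin states (m_s = ±1/2) gives 2 × 20 = 40 states.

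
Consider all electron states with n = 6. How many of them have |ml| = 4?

8

The n = 6 shell has l = 0 through 5; check each.
Contributions: l=4 → 2; l=5 → 2.
Orbitals: 2 + 2 = 4. Each orbital carries two spin states, so 4 × 2 = 8 states.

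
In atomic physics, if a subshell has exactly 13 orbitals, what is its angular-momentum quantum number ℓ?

ℓ = 6

2ℓ+1 = 13 gives ℓ = 6.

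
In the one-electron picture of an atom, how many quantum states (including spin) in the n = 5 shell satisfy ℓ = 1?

6

Go through ℓ = 0, …, 4 (the values permitted for n = 5).
Per ℓ-value: ℓ=1 → 3.
Orbitals: 3. Each orbital carries two spin states, so 3 × 2 = 6 states.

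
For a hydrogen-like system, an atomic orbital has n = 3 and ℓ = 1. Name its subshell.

3p

ℓ = 1 corresponds to the letter 'p', so the subshell is 3p.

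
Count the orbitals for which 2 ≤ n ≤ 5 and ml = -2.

6

Treat each shell separately and count matching orbitals:
n=3 → 1; n=4 → 2; n=5 → 3.
Total orbitals: 1 + 2 + 3 = 6.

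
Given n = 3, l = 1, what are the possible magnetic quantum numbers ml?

ml takes every integer from −l to +l. With l = 1 that gives the 3 values -1, 0, 1.

-1, 0, 1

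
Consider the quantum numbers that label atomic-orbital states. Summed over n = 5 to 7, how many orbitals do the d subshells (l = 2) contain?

A d subshell (l = 2) exists for every n ≥ 3, so shells n = 5, 6, 7 each contribute one — 3 subshells.
Since each d subshell has 2·2+1 = 5 orbitals, the total is 3 × 5 = 15.

15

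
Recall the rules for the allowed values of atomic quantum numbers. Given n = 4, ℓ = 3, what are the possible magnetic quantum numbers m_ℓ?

m_ℓ takes every integer from −ℓ to +ℓ. With ℓ = 3 that gives the 7 values -3, -2, -1, 0, 1, 2, 3.

-3, -2, -1, 0, 1, 2, 3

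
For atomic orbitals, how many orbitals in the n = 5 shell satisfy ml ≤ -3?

Contributions: l=3 → 1; l=4 → 2.
Total orbitals: 1 + 2 = 3.

3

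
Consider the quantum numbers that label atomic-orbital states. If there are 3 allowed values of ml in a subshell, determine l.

l = 1 (p)

ml ranges over 2l+1 integers, so 2l+1 = 3 ⇒ l = 1.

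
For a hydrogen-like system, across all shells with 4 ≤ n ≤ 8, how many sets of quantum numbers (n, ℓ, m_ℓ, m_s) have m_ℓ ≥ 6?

For each n in the range, tally the orbitals obeying m_ℓ ≥ 6:
n=7 → 1; n=8 → 3.
Orbitals: 1 + 3 = 4. Including both spin states (m_s = ±1/2) gives 2 × 4 = 8 states.

8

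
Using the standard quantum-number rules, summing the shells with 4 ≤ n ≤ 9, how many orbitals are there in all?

Shell n has n² orbitals: 4²=16 + 5²=25 + 6²=36 + 7²=49 + 8²=64 + 9²=81 = 271 orbitals.

271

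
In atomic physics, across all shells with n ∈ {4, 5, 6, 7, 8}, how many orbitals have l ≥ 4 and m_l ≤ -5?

Per-shell orbital counts meeting the constraint:
n=6 → 1; n=7 → 3; n=8 → 6.
Total orbitals: 1 + 3 + 6 = 10.

10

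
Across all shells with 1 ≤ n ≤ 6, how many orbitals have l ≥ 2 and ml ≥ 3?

Per-shell orbital counts meeting the constraint:
n=4 → 1; n=5 → 3; n=6 → 6.
Total orbitals: 1 + 3 + 6 = 10.

10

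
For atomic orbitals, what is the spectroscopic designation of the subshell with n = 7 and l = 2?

7d

l = 2 corresponds to the letter 'd', so the subshell is 7d.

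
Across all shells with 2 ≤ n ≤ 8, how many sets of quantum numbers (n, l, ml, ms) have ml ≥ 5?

Go shell by shell, enumerating (l, ml) with ml ≥ 5:
n=6 → 1; n=7 → 3; n=8 → 6.
Orbitals: 1 + 3 + 6 = 10. Including both spin states (ms = ±1/2) gives 2 × 10 = 20 states.

20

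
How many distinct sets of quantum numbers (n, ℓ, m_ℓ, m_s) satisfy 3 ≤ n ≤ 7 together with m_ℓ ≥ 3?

Count contributing orbitals for each principal shell:
n=4 → 1; n=5 → 3; n=6 → 6; n=7 → 10.
Orbitals: 1 + 3 + 6 + 10 = 20. Including both spin states (m_s = ±1/2) gives 2 × 20 = 40 states.

40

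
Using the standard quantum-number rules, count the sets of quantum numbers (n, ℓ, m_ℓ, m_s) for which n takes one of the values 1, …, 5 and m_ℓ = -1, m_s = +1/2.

Go shell by shell, enumerating (ℓ, m_ℓ) with m_ℓ = -1:
n=2 → 1; n=3 → 2; n=4 → 3; n=5 → 4.
Orbitals: 1 + 2 + 3 + 4 = 10. With m_s fixed to +1/2 there is one state per orbital, so 10 states.

10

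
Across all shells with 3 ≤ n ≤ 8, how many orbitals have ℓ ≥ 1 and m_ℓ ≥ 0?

For each n in the range, tally the orbitals obeying ℓ ≥ 1 and m_ℓ ≥ 0:
n=3 → 5; n=4 → 9; n=5 → 14; n=6 → 20; n=7 → 27; n=8 → 35.
Total orbitals: 5 + 9 + 14 + 20 + 27 + 35 = 110.

110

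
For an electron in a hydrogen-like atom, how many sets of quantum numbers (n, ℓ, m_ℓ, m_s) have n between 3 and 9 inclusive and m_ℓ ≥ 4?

70

For each n in the range, tally the orbitals obeying m_ℓ ≥ 4:
n=5 → 1; n=6 → 3; n=7 → 6; n=8 → 10; n=9 → 15.
Orbitals: 1 + 3 + 6 + 10 + 15 = 35. Including both spin states (m_s = ±1/2) gives 2 × 35 = 70 states.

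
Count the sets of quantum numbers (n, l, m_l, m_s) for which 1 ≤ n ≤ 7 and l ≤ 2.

Treat each shell separately and count matching orbitals:
n=1 → 1; n=2 → 4; n=3 → 9; n=4 → 9; n=5 → 9; n=6 → 9; n=7 → 9.
Orbitals: 1 + 4 + 9 + 9 + 9 + 9 + 9 = 50. Including both spin states (m_s = ±1/2) gives 2 × 50 = 100 states.

100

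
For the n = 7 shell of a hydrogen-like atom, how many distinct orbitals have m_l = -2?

5

Orbitals with m_l = -2, by l: l=2 → 1; l=3 → 1; l=4 → 1; l=5 → 1; l=6 → 1.
Total orbitals: 1 + 1 + 1 + 1 + 1 = 5.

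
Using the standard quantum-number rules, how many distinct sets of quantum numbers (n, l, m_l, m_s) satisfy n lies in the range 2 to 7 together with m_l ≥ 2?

Count contributing orbitals for each principal shell:
n=3 → 1; n=4 → 3; n=5 → 6; n=6 → 10; n=7 → 15.
Orbitals: 1 + 3 + 6 + 10 + 15 = 35. Including both spin states (m_s = ±1/2) gives 2 × 35 = 70 states.

70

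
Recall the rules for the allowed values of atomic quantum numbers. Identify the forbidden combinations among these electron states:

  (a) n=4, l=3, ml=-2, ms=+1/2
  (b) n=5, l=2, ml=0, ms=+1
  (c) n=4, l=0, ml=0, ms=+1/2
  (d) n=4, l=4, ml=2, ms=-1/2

(b) and (d)

(b) has ms = +1, but an electron's spin must be ±1/2.
(d) has l = 4 ≥ n = 4, violating 0 ≤ l ≤ n−1.
The remaining sets (a), (c) satisfy all four rules.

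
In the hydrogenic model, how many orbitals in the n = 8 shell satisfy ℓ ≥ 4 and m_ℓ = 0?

For n = 8, ℓ ranges over 0 … 7.
Orbitals with ℓ ≥ 4 and m_ℓ = 0, by ℓ: ℓ=4 → 1; ℓ=5 → 1; ℓ=6 → 1; ℓ=7 → 1.
Total orbitals: 1 + 1 + 1 + 1 = 4.

4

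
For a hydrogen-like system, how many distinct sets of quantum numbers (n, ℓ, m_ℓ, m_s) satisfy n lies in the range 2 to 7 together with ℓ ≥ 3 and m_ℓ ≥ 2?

60

Work shell by shell — for each n, count the (ℓ, m_ℓ) pairs that satisfy ℓ ≥ 3 and m_ℓ ≥ 2:
n=4 → 2; n=5 → 5; n=6 → 9; n=7 → 14.
Orbitals: 2 + 5 + 9 + 14 = 30. Including both spin states (m_s = ±1/2) gives 2 × 30 = 60 states.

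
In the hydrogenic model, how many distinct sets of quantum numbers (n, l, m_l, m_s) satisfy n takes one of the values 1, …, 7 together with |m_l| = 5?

Count contributing orbitals for each principal shell:
n=6 → 2; n=7 → 4.
Orbitals: 2 + 4 = 6. Including both spin states (m_s = ±1/2) gives 2 × 6 = 12 states.

12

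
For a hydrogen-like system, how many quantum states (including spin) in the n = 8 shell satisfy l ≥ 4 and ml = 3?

For n = 8, l ranges over 0 … 7.
Per l-value: l=4 → 1; l=5 → 1; l=6 → 1; l=7 → 1.
Orbitals: 1 + 1 + 1 + 1 = 4. Each orbital carries two spin states, so 4 × 2 = 8 states.

8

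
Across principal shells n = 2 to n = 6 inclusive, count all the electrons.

Shell n has n² orbitals: 2²=4 + 3²=9 + 4²=16 + 5²=25 + 6²=36 = 90 orbitals.
Two spin states per orbital: 2 × 90 = 180 electrons.

180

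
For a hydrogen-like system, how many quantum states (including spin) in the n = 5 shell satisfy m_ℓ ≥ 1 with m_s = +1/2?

Per ℓ-value: ℓ=1 → 1; ℓ=2 → 2; ℓ=3 → 3; ℓ=4 → 4.
Orbitals: 1 + 2 + 3 + 4 = 10. With m_s fixed to a single value there is one state per orbital, giving 10 states.

10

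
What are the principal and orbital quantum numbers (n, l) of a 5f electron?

n = 5, l = 3

The leading integer gives n = 5; the letter 'f' means l = 3.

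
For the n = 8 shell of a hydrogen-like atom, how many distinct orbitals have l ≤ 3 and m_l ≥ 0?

10

The (l, m_l) pairs meeting l ≤ 3 and m_l ≥ 0 give: l=0 → 1; l=1 → 2; l=2 → 3; l=3 → 4.
Total orbitals: 1 + 2 + 3 + 4 = 10.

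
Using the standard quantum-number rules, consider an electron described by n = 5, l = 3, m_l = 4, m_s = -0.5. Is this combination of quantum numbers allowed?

Invalid

The magnetic quantum number must satisfy −l ≤ m_l ≤ l. With l = 3, m_l can only be -3, -2, -1, 0, 1, 2, 3, so m_l = 4 is forbidden.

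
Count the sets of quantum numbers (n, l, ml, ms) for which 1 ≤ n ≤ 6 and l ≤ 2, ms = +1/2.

Work shell by shell — for each n, count the (l, ml) pairs that satisfy l ≤ 2:
n=1 → 1; n=2 → 4; n=3 → 9; n=4 → 9; n=5 → 9; n=6 → 9.
Orbitals: 1 + 4 + 9 + 9 + 9 + 9 = 41. With ms fixed to +1/2 there is one state per orbital, so 41 states.

41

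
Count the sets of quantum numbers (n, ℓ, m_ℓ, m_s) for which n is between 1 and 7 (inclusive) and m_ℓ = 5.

6

Work shell by shell — for each n, count the (ℓ, m_ℓ) pairs that satisfy m_ℓ = 5:
n=6 → 1; n=7 → 2.
Orbitals: 1 + 2 = 3. Including both spin states (m_s = ±1/2) gives 2 × 3 = 6 states.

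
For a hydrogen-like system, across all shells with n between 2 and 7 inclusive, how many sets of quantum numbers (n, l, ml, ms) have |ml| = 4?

24

Per-shell orbital counts meeting the constraint:
n=5 → 2; n=6 → 4; n=7 → 6.
Orbitals: 2 + 4 + 6 = 12. Including both spin states (ms = ±1/2) gives 2 × 12 = 24 states.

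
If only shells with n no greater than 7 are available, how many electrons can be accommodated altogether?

Total orbitals = 1² + 2² + 3² + 4² + 5² + 6² + 7² = 140. Doubling for spin gives 280 electrons.

280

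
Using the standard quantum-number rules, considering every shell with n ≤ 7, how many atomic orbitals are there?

Total orbitals = 1² + 2² + 3² + 4² + 5² + 6² + 7² = 140.

140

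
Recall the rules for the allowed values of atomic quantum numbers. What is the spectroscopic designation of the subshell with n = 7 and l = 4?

l = 4 corresponds to the letter 'g', so the subshell is 7g.

7g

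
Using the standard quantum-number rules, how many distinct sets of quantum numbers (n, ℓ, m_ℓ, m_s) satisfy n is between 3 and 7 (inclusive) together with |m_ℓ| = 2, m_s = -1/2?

30

Treat each shell separately and count matching orbitals:
n=3 → 2; n=4 → 4; n=5 → 6; n=6 → 8; n=7 → 10.
Orbitals: 2 + 4 + 6 + 8 + 10 = 30. With m_s fixed to -1/2 there is one state per orbital, so 30 states.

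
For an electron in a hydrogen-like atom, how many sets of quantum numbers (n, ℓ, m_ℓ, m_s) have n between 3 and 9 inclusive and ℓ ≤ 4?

300

Work shell by shell — for each n, count the (ℓ, m_ℓ) pairs that satisfy ℓ ≤ 4:
n=3 → 9; n=4 → 16; n=5 → 25; n=6 → 25; n=7 → 25; n=8 → 25; n=9 → 25.
Orbitals: 9 + 16 + 25 + 25 + 25 + 25 + 25 = 150. Including both spin states (m_s = ±1/2) gives 2 × 150 = 300 states.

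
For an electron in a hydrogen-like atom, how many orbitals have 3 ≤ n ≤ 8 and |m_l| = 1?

54

Count contributing orbitals for each principal shell:
n=3 → 4; n=4 → 6; n=5 → 8; n=6 → 10; n=7 → 12; n=8 → 14.
Total orbitals: 4 + 6 + 8 + 10 + 12 + 14 = 54.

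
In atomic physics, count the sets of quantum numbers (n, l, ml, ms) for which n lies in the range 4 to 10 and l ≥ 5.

410

For each n in the range, tally the orbitals obeying l ≥ 5:
n=6 → 11; n=7 → 24; n=8 → 39; n=9 → 56; n=10 → 75.
Orbitals: 11 + 24 + 39 + 56 + 75 = 205. Including both spin states (ms = ±1/2) gives 2 × 205 = 410 states.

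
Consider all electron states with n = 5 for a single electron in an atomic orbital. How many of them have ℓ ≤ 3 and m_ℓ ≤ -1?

12

The n = 5 shell has ℓ = 0 through 4; check each.
Per ℓ-value: ℓ=1 → 1; ℓ=2 → 2; ℓ=3 → 3.
Orbitals: 1 + 2 + 3 = 6. Each orbital carries two spin states, so 6 × 2 = 12 states.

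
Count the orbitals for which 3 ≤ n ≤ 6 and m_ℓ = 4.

3

Work shell by shell — for each n, count the (ℓ, m_ℓ) pairs that satisfy m_ℓ = 4:
n=5 → 1; n=6 → 2.
Total orbitals: 1 + 2 = 3.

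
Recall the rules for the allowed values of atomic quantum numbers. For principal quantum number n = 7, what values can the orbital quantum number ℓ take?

0, 1, 2, 3, 4, 5, 6

ℓ is an integer with 0 ≤ ℓ ≤ n−1, so for n = 7: ℓ = 0, 1, 2, 3, 4, 5, 6.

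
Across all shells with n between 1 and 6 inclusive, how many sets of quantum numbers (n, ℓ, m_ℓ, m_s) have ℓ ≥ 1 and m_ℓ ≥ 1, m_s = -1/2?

35

Go shell by shell, enumerating (ℓ, m_ℓ) with ℓ ≥ 1 and m_ℓ ≥ 1:
n=2 → 1; n=3 → 3; n=4 → 6; n=5 → 10; n=6 → 15.
Orbitals: 1 + 3 + 6 + 10 + 15 = 35. With m_s fixed to -1/2 there is one state per orbital, so 35 states.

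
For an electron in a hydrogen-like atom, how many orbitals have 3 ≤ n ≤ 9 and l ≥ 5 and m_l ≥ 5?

Go shell by shell, enumerating (l, m_l) with l ≥ 5 and m_l ≥ 5:
n=6 → 1; n=7 → 3; n=8 → 6; n=9 → 10.
Total orbitals: 1 + 3 + 6 + 10 = 20.

20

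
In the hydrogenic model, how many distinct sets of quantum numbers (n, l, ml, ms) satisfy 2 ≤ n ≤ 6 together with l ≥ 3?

Treat each shell separately and count matching orbitals:
n=4 → 7; n=5 → 16; n=6 → 27.
Orbitals: 7 + 16 + 27 = 50. Including both spin states (ms = ±1/2) gives 2 × 50 = 100 states.

100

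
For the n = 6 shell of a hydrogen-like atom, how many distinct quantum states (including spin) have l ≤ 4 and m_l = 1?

With n = 6 the allowed l are 0, 1, …, 5.
Per l-value: l=1 → 1; l=2 → 1; l=3 → 1; l=4 → 1.
Orbitals: 1 + 1 + 1 + 1 = 4. Each orbital carries two spin states, so 4 × 2 = 8 states.

8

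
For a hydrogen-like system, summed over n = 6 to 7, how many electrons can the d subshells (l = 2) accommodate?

20

A d subshell (l = 2) exists for every n ≥ 3, so shells n = 6, 7 each contribute one — 2 subshells.
Since each d subshell holds 2(2·2+1) = 10 electrons, the total is 2 × 10 = 20.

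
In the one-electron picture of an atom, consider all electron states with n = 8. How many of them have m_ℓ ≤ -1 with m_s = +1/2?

28

For n = 8, ℓ ranges over 0 … 7.
The (ℓ, m_ℓ) pairs meeting m_ℓ ≤ -1 give: ℓ=1 → 1; ℓ=2 → 2; ℓ=3 → 3; ℓ=4 → 4; ℓ=5 → 5; ℓ=6 → 6; ℓ=7 → 7.
Orbitals: 1 + 2 + 3 + 4 + 5 + 6 + 7 = 28. With m_s fixed to a single value there is one state per orbital, giving 28 states.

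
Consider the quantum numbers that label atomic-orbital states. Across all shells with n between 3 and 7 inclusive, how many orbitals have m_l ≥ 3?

Per-shell orbital counts meeting the constraint:
n=4 → 1; n=5 → 3; n=6 → 6; n=7 → 10.
Total orbitals: 1 + 3 + 6 + 10 = 20.

20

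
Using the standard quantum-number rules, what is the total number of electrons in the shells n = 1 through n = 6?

182

Shell n has n² orbitals: 1²=1 + 2²=4 + 3²=9 + 4²=16 + 5²=25 + 6²=36 = 91 orbitals.
Two spin states per orbital: 2 × 91 = 182 electrons.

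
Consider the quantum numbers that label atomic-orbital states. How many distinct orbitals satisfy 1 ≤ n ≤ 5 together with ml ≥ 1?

20

Treat each shell separately and count matching orbitals:
n=2 → 1; n=3 → 3; n=4 → 6; n=5 → 10.
Total orbitals: 1 + 3 + 6 + 10 = 20.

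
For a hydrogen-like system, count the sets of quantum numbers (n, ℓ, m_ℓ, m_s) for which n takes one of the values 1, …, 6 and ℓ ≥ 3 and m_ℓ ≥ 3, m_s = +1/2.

Treat each shell separately and count matching orbitals:
n=4 → 1; n=5 → 3; n=6 → 6.
Orbitals: 1 + 3 + 6 = 10. With m_s fixed to +1/2 there is one state per orbital, so 10 states.

10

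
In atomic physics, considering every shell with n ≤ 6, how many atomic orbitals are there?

Total orbitals = 1² + 2² + 3² + 4² + 5² + 6² = 91.

91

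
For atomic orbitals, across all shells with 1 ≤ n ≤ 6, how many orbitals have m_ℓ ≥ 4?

Count contributing orbitals for each principal shell:
n=5 → 1; n=6 → 3.
Total orbitals: 1 + 3 = 4.

4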